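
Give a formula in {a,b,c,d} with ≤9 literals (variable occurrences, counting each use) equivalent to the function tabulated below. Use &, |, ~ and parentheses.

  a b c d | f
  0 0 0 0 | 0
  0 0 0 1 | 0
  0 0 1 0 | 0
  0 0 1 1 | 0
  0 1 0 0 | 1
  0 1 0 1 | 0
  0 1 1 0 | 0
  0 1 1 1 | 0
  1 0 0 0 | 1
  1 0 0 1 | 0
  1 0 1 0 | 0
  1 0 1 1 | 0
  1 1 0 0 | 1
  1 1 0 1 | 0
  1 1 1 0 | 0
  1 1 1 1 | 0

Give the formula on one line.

((~c & ~d) & (((c & ~b) | (a | (d & c))) | (b & ~d)))

  ~c = 1100110011001100
  ~d = 1010101010101010
  (~c & ~d) = 1000100010001000
  ~b = 1111000011110000
  (c & ~b) = 0011000000110000
  (d & c) = 0001000100010001
  (a | (d & c)) = 0001000111111111
  ((c & ~b) | (a | (d & c))) = 0011000111111111
  (b & ~d) = 0000101000001010
  (((c & ~b) | (a | (d & c))) | (b & ~d)) = 0011101111111111
  ((~c & ~d) & (((c & ~b) | (a | (d & c))) | (b & ~d))) = 0000100010001000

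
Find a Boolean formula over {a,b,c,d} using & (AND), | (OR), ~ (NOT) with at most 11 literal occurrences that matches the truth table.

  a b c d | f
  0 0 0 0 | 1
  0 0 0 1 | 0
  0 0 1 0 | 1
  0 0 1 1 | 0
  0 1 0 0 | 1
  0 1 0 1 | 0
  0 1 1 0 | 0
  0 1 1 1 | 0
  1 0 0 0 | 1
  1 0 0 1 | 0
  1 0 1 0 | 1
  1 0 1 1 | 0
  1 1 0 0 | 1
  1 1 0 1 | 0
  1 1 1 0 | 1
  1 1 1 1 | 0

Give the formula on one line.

(~d & (((~d | c) & (a | ((a | ~b) & c))) | ~c))

  ~d = 1010101010101010
  (~d | c) = 1011101110111011
  ~b = 1111000011110000
  (a | ~b) = 1111000011111111
  ((a | ~b) & c) = 0011000000110011
  (a | ((a | ~b) & c)) = 0011000011111111
  ((~d | c) & (a | ((a | ~b) & c))) = 0011000010111011
  ~c = 1100110011001100
  (((~d | c) & (a | ((a | ~b) & c))) | ~c) = 1111110011111111
  (~d & (((~d | c) & (a | ((a | ~b) & c))) | ~c)) = 1010100010101010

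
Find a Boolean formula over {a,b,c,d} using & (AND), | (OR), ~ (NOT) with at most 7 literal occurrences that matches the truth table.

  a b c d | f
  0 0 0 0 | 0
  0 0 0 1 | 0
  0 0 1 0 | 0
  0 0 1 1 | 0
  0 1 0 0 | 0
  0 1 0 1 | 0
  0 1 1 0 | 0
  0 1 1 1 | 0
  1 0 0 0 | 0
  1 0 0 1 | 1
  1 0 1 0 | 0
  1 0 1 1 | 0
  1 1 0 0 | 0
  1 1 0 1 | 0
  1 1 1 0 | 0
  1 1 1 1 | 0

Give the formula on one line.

((a & ~c) & ((d & ~b) | (~a | (~d & c))))

  ~c = 1100110011001100
  (a & ~c) = 0000000011001100
  ~b = 1111000011110000
  (d & ~b) = 0101000001010000
  ~a = 1111111100000000
  ~d = 1010101010101010
  (~d & c) = 0010001000100010
  (~a | (~d & c)) = 1111111100100010
  ((d & ~b) | (~a | (~d & c))) = 1111111101110010
  ((a & ~c) & ((d & ~b) | (~a | (~d & c)))) = 0000000001000000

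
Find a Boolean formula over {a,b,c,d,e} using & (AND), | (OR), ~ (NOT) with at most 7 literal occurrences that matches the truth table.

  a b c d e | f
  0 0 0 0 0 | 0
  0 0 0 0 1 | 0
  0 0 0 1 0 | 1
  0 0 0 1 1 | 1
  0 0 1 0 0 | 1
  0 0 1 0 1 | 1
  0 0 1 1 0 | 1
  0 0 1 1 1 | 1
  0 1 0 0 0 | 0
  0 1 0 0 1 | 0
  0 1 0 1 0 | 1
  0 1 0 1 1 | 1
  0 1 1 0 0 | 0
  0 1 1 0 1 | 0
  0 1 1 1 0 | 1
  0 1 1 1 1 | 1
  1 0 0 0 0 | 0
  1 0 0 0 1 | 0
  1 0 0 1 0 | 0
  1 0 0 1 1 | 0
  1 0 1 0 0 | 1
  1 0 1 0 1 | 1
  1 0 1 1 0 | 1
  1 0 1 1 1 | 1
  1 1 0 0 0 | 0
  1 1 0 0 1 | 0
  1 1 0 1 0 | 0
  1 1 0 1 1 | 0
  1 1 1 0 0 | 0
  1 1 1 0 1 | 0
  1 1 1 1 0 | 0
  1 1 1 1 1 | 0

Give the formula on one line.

((d & ~a) | (~b & c))

  ~a = 11111111111111110000000000000000
  (d & ~a) = 00110011001100110000000000000000
  ~b = 11111111000000001111111100000000
  (~b & c) = 00001111000000000000111100000000
  ((d & ~a) | (~b & c)) = 00111111001100110000111100000000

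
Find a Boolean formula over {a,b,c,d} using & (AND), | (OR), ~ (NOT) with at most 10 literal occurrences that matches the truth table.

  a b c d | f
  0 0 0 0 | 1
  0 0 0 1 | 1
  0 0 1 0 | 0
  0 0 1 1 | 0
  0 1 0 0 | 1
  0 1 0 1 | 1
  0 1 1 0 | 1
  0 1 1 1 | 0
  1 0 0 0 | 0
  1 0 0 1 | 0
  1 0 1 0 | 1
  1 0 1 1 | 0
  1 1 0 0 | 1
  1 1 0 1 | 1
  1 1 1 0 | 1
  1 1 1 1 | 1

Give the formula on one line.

  ~c = 1100110011001100
  (a | ~c) = 1100110011111111
  ~d = 1010101010101010
  (b & ~d) = 0000101000001010
  ((b & ~d) | ~c) = 1100111011001110
  ((a | ~c) | ((b & ~d) | ~c)) = 1100111011111111
  (c & ~d) = 0010001000100010
  ~a = 1111111100000000
  (~a | b) = 1111111100001111
  ((c & ~d) | (~a | b)) = 1111111100101111
  (((a | ~c) | ((b & ~d) | ~c)) & ((c & ~d) | (~a | b))) = 1100111000101111

(((a | ~c) | ((b & ~d) | ~c)) & ((c & ~d) | (~a | b)))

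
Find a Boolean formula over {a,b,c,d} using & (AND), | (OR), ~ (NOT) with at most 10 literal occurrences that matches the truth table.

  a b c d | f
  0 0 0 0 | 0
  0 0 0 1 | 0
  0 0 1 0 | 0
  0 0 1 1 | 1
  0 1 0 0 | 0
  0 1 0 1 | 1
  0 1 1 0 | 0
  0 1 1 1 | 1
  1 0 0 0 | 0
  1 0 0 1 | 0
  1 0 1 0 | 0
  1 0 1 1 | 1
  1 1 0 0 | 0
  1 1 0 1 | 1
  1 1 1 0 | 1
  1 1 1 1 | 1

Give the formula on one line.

  (a | d) = 0101010111111111
  ((a | d) & c) = 0001000100110011
  ~c = 1100110011001100
  (b | ~c) = 1100111111001111
  (((a | d) & c) & (b | ~c)) = 0000000100000011
  (d | (((a | d) & c) & (b | ~c))) = 0101010101010111
  (c & (d | (((a | d) & c) & (b | ~c)))) = 0001000100010011
  (b & d) = 0000010100000101
  ((c & (d | (((a | d) & c) & (b | ~c)))) | (b & d)) = 0001010100010111

((c & (d | (((a | d) & c) & (b | ~c)))) | (b & d))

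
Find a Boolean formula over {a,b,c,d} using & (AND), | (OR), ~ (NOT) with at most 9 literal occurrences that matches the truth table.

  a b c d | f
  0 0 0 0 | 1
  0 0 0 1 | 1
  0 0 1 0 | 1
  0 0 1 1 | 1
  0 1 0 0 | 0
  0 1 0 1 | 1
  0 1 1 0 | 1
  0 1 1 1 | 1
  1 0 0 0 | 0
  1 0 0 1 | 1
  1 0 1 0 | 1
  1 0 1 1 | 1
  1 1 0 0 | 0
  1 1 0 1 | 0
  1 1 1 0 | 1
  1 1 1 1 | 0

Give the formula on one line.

  ~a = 1111111100000000
  (d | ~a) = 1111111101010101
  ~b = 1111000011110000
  ((d | ~a) & ~b) = 1111000001010000
  ~d = 1010101010101010
  (~a | ~d) = 1111111110101010
  (~b | (~a | ~d)) = 1111111111111010
  (c | d) = 0111011101110111
  ((~b | (~a | ~d)) & (c | d)) = 0111011101110010
  (((d | ~a) & ~b) | ((~b | (~a | ~d)) & (c | d))) = 1111011101110010

(((d | ~a) & ~b) | ((~b | (~a | ~d)) & (c | d)))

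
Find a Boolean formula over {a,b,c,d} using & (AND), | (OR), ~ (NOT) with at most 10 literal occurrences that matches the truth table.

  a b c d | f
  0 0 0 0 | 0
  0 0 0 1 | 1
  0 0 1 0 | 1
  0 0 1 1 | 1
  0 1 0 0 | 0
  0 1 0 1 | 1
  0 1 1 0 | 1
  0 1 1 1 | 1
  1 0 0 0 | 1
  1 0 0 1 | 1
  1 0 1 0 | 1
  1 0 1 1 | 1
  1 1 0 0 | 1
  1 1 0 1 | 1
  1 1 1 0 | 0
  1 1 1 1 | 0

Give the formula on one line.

((c | ((d | a) | (~b & c))) & ((~a | (c & ~b)) | ~c))

  (d | a) = 0101010111111111
  ~b = 1111000011110000
  (~b & c) = 0011000000110000
  ((d | a) | (~b & c)) = 0111010111111111
  (c | ((d | a) | (~b & c))) = 0111011111111111
  ~a = 1111111100000000
  (c & ~b) = 0011000000110000
  (~a | (c & ~b)) = 1111111100110000
  ~c = 1100110011001100
  ((~a | (c & ~b)) | ~c) = 1111111111111100
  ((c | ((d | a) | (~b & c))) & ((~a | (c & ~b)) | ~c)) = 0111011111111100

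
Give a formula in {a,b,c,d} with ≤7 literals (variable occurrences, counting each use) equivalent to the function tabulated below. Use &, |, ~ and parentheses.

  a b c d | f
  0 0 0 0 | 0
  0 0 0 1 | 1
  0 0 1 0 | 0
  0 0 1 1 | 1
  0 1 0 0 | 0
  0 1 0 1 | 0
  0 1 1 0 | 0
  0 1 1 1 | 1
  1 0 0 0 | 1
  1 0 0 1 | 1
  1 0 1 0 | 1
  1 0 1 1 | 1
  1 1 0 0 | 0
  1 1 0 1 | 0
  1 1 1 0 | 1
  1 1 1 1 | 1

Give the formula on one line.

  ~b = 1111000011110000
  (~b | c) = 1111001111110011
  (d | a) = 0101010111111111
  ((~b | c) & (d | a)) = 0101000111110011

((~b | c) & (d | a))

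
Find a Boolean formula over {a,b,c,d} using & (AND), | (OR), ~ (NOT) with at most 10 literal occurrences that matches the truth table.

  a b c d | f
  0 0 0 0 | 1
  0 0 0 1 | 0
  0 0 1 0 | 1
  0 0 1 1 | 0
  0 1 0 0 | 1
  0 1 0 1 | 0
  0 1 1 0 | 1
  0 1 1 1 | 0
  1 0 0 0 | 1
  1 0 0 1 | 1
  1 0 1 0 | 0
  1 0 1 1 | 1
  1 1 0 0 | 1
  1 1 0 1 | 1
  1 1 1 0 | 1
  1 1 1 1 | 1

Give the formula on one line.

(((~d & b) & c) | ((~d & (~c | ~a)) | (a & (~a | d))))

  ~d = 1010101010101010
  (~d & b) = 0000101000001010
  ((~d & b) & c) = 0000001000000010
  ~c = 1100110011001100
  ~a = 1111111100000000
  (~c | ~a) = 1111111111001100
  (~d & (~c | ~a)) = 1010101010001000
  (~a | d) = 1111111101010101
  (a & (~a | d)) = 0000000001010101
  ((~d & (~c | ~a)) | (a & (~a | d))) = 1010101011011101
  (((~d & b) & c) | ((~d & (~c | ~a)) | (a & (~a | d)))) = 1010101011011111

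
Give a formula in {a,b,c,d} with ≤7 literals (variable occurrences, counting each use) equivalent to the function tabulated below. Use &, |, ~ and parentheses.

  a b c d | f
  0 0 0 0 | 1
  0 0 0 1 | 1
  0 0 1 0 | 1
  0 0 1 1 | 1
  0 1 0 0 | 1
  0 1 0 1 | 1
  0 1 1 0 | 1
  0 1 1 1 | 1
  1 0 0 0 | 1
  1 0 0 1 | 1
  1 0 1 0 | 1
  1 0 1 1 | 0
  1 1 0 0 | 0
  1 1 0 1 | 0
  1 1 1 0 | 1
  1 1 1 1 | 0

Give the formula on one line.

((c & ~d) | ((~b & ~c) | (~a & (d | ~c))))

  ~d = 1010101010101010
  (c & ~d) = 0010001000100010
  ~b = 1111000011110000
  ~c = 1100110011001100
  (~b & ~c) = 1100000011000000
  ~a = 1111111100000000
  (d | ~c) = 1101110111011101
  (~a & (d | ~c)) = 1101110100000000
  ((~b & ~c) | (~a & (d | ~c))) = 1101110111000000
  ((c & ~d) | ((~b & ~c) | (~a & (d | ~c)))) = 1111111111100010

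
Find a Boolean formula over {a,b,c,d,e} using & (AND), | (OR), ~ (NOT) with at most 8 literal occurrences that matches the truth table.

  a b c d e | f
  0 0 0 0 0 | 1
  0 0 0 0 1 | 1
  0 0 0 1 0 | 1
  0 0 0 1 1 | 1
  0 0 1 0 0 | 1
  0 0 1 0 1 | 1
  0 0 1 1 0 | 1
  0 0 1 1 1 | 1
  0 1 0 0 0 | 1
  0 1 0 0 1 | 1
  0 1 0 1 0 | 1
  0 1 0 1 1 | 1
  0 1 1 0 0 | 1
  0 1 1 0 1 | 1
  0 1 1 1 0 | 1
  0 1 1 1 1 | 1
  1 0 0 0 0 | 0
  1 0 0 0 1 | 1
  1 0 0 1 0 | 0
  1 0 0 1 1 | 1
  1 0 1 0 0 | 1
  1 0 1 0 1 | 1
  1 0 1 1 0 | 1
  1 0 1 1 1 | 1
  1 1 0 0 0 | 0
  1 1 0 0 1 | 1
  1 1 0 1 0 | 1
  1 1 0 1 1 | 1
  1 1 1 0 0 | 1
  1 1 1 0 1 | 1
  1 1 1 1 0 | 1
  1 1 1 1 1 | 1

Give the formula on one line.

  ~a = 11111111111111110000000000000000
  (~a | c) = 11111111111111110000111100001111
  (e | (~a | c)) = 11111111111111110101111101011111
  (b | c) = 00001111111111110000111111111111
  ((b | c) & d) = 00000011001100110000001100110011
  ((e | (~a | c)) | ((b | c) & d)) = 11111111111111110101111101111111

((e | (~a | c)) | ((b | c) & d))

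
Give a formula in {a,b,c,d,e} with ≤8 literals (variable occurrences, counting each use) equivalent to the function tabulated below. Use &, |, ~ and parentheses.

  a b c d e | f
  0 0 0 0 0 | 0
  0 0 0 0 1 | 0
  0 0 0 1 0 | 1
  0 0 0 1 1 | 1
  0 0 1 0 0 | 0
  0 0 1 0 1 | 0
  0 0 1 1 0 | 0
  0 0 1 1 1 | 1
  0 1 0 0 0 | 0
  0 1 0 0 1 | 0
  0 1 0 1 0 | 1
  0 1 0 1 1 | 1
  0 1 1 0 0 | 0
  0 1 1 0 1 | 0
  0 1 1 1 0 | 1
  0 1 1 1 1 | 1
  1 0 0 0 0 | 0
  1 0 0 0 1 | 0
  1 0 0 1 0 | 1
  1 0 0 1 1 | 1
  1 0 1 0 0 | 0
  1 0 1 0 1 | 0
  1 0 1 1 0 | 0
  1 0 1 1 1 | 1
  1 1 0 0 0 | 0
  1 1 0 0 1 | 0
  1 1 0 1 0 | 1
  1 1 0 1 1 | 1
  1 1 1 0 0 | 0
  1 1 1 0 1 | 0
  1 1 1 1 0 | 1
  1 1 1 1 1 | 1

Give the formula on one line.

  (c & e) = 00000101000001010000010100000101
  ~c = 11110000111100001111000011110000
  ((c & e) | ~c) = 11110101111101011111010111110101
  (b | ((c & e) | ~c)) = 11110101111111111111010111111111
  ((b | ((c & e) | ~c)) & d) = 00110001001100110011000100110011

((b | ((c & e) | ~c)) & d)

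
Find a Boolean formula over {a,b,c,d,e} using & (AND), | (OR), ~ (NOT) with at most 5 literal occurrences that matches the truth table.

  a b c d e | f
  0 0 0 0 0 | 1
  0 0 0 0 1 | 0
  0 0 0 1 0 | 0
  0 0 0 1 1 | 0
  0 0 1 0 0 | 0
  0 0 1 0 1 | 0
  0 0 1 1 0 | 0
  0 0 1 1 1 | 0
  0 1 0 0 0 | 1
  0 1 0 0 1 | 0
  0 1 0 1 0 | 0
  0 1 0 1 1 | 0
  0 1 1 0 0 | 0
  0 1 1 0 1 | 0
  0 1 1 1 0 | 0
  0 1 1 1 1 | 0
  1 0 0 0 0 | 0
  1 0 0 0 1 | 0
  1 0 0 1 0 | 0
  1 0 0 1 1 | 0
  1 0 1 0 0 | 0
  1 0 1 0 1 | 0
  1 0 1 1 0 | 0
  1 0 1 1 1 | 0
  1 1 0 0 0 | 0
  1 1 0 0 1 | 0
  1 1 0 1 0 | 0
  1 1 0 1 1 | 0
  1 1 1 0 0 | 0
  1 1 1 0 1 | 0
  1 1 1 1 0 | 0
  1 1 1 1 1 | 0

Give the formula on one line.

  ~d = 11001100110011001100110011001100
  ~e = 10101010101010101010101010101010
  (~d & ~e) = 10001000100010001000100010001000
  ~a = 11111111111111110000000000000000
  ~c = 11110000111100001111000011110000
  (~a & ~c) = 11110000111100000000000000000000
  ((~d & ~e) & (~a & ~c)) = 10000000100000000000000000000000

((~d & ~e) & (~a & ~c))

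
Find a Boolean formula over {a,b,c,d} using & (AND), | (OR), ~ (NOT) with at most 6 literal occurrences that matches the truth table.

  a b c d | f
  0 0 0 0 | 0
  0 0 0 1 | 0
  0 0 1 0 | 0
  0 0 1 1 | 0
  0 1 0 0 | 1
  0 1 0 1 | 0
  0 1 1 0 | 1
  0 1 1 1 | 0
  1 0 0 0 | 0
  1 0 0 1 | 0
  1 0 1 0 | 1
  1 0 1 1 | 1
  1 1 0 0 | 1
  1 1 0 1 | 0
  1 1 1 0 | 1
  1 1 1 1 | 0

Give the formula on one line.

  ~c = 1100110011001100
  (a | ~c) = 1100110011111111
  ~b = 1111000011110000
  ((a | ~c) & ~b) = 1100000011110000
  (((a | ~c) & ~b) & c) = 0000000000110000
  ~d = 1010101010101010
  (~d & b) = 0000101000001010
  ((((a | ~c) & ~b) & c) | (~d & b)) = 0000101000111010

((((a | ~c) & ~b) & c) | (~d & b))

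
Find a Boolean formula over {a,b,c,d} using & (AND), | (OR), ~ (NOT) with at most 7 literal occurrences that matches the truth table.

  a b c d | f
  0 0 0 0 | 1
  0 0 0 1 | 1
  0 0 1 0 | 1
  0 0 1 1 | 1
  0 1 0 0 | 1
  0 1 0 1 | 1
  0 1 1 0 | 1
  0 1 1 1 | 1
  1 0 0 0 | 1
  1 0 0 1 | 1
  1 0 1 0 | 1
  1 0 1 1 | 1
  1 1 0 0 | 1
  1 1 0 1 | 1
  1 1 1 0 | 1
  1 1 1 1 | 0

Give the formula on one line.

  ~c = 1100110011001100
  ~a = 1111111100000000
  (~c | ~a) = 1111111111001100
  ~b = 1111000011110000
  ~d = 1010101010101010
  (~b | ~d) = 1111101011111010
  ((~c | ~a) | (~b | ~d)) = 1111111111111110

((~c | ~a) | (~b | ~d))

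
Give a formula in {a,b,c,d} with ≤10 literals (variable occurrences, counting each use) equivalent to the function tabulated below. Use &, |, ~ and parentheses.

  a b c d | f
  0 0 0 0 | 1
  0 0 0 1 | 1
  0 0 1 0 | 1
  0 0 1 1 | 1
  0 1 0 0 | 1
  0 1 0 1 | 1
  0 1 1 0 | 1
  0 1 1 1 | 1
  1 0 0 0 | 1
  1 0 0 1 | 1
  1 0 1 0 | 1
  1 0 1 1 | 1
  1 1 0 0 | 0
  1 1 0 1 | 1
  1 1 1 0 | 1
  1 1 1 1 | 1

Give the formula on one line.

((c | ~a) | ((a & ~b) | ((~a & c) | d)))

  ~a = 1111111100000000
  (c | ~a) = 1111111100110011
  ~b = 1111000011110000
  (a & ~b) = 0000000011110000
  (~a & c) = 0011001100000000
  ((~a & c) | d) = 0111011101010101
  ((a & ~b) | ((~a & c) | d)) = 0111011111110101
  ((c | ~a) | ((a & ~b) | ((~a & c) | d))) = 1111111111110111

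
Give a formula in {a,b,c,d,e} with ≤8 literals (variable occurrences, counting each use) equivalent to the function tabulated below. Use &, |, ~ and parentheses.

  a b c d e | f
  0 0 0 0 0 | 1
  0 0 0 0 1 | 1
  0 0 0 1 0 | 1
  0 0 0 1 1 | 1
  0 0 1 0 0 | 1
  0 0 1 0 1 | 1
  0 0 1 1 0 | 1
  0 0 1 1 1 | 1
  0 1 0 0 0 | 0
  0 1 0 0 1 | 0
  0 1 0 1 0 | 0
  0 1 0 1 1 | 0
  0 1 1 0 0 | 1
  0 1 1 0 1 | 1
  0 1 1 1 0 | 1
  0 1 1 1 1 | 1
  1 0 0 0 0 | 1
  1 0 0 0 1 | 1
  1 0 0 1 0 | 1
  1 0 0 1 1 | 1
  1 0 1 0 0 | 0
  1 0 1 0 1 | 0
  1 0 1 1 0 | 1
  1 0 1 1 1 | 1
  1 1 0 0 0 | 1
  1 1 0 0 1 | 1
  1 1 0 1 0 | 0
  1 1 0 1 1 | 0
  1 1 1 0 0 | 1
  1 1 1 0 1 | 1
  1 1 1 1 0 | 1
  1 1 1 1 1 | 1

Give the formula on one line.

((((~a | d) & c) | (~c & ~b)) | ((a & ~d) & b))

  ~a = 11111111111111110000000000000000
  (~a | d) = 11111111111111110011001100110011
  ((~a | d) & c) = 00001111000011110000001100000011
  ~c = 11110000111100001111000011110000
  ~b = 11111111000000001111111100000000
  (~c & ~b) = 11110000000000001111000000000000
  (((~a | d) & c) | (~c & ~b)) = 11111111000011111111001100000011
  ~d = 11001100110011001100110011001100
  (a & ~d) = 00000000000000001100110011001100
  ((a & ~d) & b) = 00000000000000000000000011001100
  ((((~a | d) & c) | (~c & ~b)) | ((a & ~d) & b)) = 11111111000011111111001111001111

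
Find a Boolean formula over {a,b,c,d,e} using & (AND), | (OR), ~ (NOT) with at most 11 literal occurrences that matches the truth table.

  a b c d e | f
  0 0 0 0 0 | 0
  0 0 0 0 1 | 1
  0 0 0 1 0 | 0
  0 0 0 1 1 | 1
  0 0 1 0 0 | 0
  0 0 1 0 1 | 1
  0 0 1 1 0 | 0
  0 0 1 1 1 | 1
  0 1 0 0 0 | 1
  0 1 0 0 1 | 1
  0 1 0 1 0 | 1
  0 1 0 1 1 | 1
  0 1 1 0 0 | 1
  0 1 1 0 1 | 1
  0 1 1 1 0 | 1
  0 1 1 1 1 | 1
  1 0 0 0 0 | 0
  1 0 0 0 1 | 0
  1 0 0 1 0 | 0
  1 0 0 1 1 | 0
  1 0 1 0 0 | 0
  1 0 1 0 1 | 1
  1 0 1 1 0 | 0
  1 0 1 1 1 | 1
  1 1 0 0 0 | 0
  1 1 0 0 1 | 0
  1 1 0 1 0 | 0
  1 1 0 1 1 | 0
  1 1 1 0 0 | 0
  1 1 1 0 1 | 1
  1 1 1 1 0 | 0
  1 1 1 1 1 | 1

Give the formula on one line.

((c & ((c | a) & e)) | (((a | b) | e) & ~a))

  (c | a) = 00001111000011111111111111111111
  ((c | a) & e) = 00000101000001010101010101010101
  (c & ((c | a) & e)) = 00000101000001010000010100000101
  (a | b) = 00000000111111111111111111111111
  ((a | b) | e) = 01010101111111111111111111111111
  ~a = 11111111111111110000000000000000
  (((a | b) | e) & ~a) = 01010101111111110000000000000000
  ((c & ((c | a) & e)) | (((a | b) | e) & ~a)) = 01010101111111110000010100000101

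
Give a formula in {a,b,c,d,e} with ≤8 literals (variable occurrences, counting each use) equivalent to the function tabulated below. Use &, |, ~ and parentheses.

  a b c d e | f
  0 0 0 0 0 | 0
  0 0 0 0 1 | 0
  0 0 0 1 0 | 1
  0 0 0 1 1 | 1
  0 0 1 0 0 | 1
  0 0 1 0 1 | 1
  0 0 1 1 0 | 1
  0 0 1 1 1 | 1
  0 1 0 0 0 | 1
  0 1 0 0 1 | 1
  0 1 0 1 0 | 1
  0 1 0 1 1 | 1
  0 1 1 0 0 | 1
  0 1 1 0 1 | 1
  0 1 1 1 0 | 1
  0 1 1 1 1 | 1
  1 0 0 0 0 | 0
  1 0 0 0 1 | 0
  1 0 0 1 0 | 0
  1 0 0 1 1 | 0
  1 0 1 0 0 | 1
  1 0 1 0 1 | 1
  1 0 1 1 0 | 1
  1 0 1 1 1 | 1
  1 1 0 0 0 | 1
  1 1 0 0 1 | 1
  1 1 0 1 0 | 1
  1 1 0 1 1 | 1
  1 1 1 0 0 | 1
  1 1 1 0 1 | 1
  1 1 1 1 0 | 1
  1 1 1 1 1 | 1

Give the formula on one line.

  ~a = 11111111111111110000000000000000
  (~a & d) = 00110011001100110000000000000000
  ~d = 11001100110011001100110011001100
  (b & ~d) = 00000000110011000000000011001100
  ~e = 10101010101010101010101010101010
  ~b = 11111111000000001111111100000000
  (~e | ~b) = 11111111101010101111111110101010
  ((b & ~d) | (~e | ~b)) = 11111111111011101111111111101110
  (c & ((b & ~d) | (~e | ~b))) = 00001111000011100000111100001110
  ((c & ((b & ~d) | (~e | ~b))) | b) = 00001111111111110000111111111111
  ((~a & d) | ((c & ((b & ~d) | (~e | ~b))) | b)) = 00111111111111110000111111111111

((~a & d) | ((c & ((b & ~d) | (~e | ~b))) | b))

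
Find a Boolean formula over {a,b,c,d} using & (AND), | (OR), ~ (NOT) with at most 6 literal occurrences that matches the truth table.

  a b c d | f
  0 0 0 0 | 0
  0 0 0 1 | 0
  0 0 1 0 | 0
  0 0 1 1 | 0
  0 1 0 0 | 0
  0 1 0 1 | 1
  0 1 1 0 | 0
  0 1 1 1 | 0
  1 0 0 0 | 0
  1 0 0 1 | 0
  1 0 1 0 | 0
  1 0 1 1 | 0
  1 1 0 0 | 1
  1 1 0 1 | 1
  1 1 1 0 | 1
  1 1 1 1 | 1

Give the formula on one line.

  ~c = 1100110011001100
  (~c & d) = 0100010001000100
  (a | (~c & d)) = 0100010011111111
  (b & (a | (~c & d))) = 0000010000001111

(b & (a | (~c & d)))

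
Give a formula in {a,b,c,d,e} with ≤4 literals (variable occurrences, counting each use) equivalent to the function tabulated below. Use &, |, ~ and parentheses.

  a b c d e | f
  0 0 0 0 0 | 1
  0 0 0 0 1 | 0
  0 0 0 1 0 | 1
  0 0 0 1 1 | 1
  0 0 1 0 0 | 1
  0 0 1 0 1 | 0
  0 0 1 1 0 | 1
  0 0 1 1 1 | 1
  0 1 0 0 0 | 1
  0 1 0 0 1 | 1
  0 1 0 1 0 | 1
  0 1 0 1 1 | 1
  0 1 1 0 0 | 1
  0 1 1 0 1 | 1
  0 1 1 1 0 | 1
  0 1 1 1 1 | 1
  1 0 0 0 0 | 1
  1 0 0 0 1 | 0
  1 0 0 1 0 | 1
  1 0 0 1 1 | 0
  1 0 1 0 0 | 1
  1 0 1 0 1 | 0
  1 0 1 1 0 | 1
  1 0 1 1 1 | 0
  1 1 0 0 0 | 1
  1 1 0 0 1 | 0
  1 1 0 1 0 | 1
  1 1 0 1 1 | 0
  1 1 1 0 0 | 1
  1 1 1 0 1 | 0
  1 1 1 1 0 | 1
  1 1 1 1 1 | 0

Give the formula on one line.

((~a & (d | b)) | ~e)

  ~a = 11111111111111110000000000000000
  (d | b) = 00110011111111110011001111111111
  (~a & (d | b)) = 00110011111111110000000000000000
  ~e = 10101010101010101010101010101010
  ((~a & (d | b)) | ~e) = 10111011111111111010101010101010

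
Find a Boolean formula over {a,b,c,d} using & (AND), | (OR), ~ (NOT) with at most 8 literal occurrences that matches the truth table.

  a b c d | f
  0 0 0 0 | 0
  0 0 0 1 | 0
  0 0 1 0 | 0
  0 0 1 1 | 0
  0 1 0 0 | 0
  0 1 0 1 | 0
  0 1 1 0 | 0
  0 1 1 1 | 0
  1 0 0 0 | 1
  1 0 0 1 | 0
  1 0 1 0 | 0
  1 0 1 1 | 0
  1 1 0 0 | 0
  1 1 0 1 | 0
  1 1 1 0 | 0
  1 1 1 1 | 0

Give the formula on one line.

(((~d & a) & (~a | (a & ~c))) & (d | ~b))

  ~d = 1010101010101010
  (~d & a) = 0000000010101010
  ~a = 1111111100000000
  ~c = 1100110011001100
  (a & ~c) = 0000000011001100
  (~a | (a & ~c)) = 1111111111001100
  ((~d & a) & (~a | (a & ~c))) = 0000000010001000
  ~b = 1111000011110000
  (d | ~b) = 1111010111110101
  (((~d & a) & (~a | (a & ~c))) & (d | ~b)) = 0000000010000000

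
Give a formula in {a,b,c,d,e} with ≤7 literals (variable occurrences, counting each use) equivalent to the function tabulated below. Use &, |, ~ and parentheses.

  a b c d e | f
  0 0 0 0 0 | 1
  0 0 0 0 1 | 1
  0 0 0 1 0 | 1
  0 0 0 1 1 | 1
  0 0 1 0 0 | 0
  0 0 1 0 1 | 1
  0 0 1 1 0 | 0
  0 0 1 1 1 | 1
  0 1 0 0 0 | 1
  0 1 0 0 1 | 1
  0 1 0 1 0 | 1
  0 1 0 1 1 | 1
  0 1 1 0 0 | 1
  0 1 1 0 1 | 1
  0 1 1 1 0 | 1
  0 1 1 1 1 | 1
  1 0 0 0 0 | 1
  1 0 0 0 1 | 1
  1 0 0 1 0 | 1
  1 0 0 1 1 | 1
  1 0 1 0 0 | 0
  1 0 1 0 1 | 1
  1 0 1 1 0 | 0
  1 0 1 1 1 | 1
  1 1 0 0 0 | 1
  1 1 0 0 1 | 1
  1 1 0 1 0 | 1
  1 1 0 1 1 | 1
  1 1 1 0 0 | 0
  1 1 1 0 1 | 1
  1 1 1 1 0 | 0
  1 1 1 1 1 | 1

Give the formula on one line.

  ~a = 11111111111111110000000000000000
  (~a & b) = 00000000111111110000000000000000
  ((~a & b) | e) = 01010101111111110101010101010101
  ~c = 11110000111100001111000011110000
  (((~a & b) | e) | ~c) = 11110101111111111111010111110101

(((~a & b) | e) | ~c)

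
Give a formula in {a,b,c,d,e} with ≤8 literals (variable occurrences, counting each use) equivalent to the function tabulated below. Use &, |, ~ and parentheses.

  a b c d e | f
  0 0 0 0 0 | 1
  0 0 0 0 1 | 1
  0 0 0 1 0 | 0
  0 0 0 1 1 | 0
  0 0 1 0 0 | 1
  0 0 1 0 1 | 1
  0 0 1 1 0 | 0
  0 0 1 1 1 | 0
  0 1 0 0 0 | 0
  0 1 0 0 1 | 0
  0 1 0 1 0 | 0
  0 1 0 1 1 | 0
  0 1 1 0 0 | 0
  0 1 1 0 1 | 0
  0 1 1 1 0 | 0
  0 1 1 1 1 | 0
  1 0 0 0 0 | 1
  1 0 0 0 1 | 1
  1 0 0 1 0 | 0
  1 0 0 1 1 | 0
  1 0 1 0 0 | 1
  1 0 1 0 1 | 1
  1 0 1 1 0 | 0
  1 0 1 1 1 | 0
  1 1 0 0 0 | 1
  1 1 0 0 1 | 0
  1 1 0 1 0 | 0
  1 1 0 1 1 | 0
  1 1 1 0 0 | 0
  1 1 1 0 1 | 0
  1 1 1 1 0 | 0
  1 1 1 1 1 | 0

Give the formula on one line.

  ~b = 11111111000000001111111100000000
  ~e = 10101010101010101010101010101010
  ~c = 11110000111100001111000011110000
  (~e & ~c) = 10100000101000001010000010100000
  (~b | (~e & ~c)) = 11111111101000001111111110100000
  ~d = 11001100110011001100110011001100
  ((~b | (~e & ~c)) & ~d) = 11001100100000001100110010000000
  (a | ~b) = 11111111000000001111111111111111
  (((~b | (~e & ~c)) & ~d) & (a | ~b)) = 11001100000000001100110010000000

(((~b | (~e & ~c)) & ~d) & (a | ~b))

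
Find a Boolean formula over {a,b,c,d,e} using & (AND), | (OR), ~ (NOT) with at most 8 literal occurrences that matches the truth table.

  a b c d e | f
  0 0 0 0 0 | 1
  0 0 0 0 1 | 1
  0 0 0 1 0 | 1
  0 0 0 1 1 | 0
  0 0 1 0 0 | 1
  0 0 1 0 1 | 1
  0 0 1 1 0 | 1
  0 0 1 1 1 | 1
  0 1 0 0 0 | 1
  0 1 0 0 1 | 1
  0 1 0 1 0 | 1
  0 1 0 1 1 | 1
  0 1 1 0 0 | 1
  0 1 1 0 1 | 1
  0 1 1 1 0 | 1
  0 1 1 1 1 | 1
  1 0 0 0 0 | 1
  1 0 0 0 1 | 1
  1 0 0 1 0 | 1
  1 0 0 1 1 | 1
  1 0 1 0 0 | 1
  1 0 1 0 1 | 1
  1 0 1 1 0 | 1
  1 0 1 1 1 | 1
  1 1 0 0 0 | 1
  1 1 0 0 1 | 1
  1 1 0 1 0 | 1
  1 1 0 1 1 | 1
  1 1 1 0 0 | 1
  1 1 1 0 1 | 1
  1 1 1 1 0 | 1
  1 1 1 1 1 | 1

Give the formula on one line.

  ~d = 11001100110011001100110011001100
  (~d | b) = 11001100111111111100110011111111
  ~a = 11111111111111110000000000000000
  ~e = 10101010101010101010101010101010
  ~b = 11111111000000001111111100000000
  (~e & ~b) = 10101010000000001010101000000000
  (~a & (~e & ~b)) = 10101010000000000000000000000000
  ~c = 11110000111100001111000011110000
  (~c & a) = 00000000000000001111000011110000
  ((~a & (~e & ~b)) | (~c & a)) = 10101010000000001111000011110000
  (((~a & (~e & ~b)) | (~c & a)) | c) = 10101111000011111111111111111111
  ((~d | b) | (((~a & (~e & ~b)) | (~c & a)) | c)) = 11101111111111111111111111111111

((~d | b) | (((~a & (~e & ~b)) | (~c & a)) | c))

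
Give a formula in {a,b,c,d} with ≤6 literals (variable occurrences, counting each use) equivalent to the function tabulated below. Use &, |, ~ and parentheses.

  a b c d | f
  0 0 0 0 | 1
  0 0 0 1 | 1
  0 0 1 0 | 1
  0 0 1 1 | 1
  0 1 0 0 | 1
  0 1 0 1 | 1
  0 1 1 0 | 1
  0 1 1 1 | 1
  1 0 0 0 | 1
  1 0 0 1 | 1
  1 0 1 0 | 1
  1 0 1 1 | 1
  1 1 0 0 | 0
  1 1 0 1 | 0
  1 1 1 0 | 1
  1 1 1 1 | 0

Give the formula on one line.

  ~a = 1111111100000000
  ~d = 1010101010101010
  (c & ~d) = 0010001000100010
  (~a | (c & ~d)) = 1111111100100010
  ~b = 1111000011110000
  (a | d) = 0101010111111111
  (~b & (a | d)) = 0101000011110000
  ((~a | (c & ~d)) | (~b & (a | d))) = 1111111111110010

((~a | (c & ~d)) | (~b & (a | d)))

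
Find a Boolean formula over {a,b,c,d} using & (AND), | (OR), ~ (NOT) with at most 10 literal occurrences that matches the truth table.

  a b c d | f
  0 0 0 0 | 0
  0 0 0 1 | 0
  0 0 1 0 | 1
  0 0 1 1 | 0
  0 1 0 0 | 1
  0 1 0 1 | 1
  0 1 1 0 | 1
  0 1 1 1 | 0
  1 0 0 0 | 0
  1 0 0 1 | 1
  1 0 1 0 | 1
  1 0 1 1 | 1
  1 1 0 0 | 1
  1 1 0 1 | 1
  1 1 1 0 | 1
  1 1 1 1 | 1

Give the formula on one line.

  (b | c) = 0011111100111111
  ((b | c) | d) = 0111111101111111
  ~d = 1010101010101010
  (a | ~d) = 1010101011111111
  (((b | c) | d) & (a | ~d)) = 0010101001111111
  ~c = 1100110011001100
  (c & d) = 0001000100010001
  (b | (c & d)) = 0001111100011111
  (~c & (b | (c & d))) = 0000110000001100
  ((((b | c) | d) & (a | ~d)) | (~c & (b | (c & d)))) = 0010111001111111

((((b | c) | d) & (a | ~d)) | (~c & (b | (c & d))))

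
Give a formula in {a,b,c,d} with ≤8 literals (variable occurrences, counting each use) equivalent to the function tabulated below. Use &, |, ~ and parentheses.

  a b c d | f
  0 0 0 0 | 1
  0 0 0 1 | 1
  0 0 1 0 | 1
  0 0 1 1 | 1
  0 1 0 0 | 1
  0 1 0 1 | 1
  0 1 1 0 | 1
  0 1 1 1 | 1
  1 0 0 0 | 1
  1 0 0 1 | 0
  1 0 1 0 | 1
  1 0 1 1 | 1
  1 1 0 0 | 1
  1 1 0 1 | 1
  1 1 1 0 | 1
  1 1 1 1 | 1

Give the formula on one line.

((b | c) | ((~a | (~d & ~b)) | c))

  (b | c) = 0011111100111111
  ~a = 1111111100000000
  ~d = 1010101010101010
  ~b = 1111000011110000
  (~d & ~b) = 1010000010100000
  (~a | (~d & ~b)) = 1111111110100000
  ((~a | (~d & ~b)) | c) = 1111111110110011
  ((b | c) | ((~a | (~d & ~b)) | c)) = 1111111110111111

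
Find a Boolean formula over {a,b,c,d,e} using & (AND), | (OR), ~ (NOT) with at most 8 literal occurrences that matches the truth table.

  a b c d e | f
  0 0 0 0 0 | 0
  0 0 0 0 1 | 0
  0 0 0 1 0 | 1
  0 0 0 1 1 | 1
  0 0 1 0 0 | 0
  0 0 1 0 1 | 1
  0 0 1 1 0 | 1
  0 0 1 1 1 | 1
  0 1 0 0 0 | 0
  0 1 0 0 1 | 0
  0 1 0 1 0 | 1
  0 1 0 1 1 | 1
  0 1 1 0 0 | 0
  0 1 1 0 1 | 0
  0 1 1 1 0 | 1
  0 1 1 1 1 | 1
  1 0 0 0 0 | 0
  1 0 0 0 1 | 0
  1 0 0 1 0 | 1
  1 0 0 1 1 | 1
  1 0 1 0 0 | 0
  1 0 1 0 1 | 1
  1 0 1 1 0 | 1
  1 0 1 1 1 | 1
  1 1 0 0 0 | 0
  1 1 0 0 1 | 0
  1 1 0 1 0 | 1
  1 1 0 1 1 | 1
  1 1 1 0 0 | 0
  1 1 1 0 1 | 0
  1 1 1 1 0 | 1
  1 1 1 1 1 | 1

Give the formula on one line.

(d | ((~b | ~c) & (e & (~e | c))))

  ~b = 11111111000000001111111100000000
  ~c = 11110000111100001111000011110000
  (~b | ~c) = 11111111111100001111111111110000
  ~e = 10101010101010101010101010101010
  (~e | c) = 10101111101011111010111110101111
  (e & (~e | c)) = 00000101000001010000010100000101
  ((~b | ~c) & (e & (~e | c))) = 00000101000000000000010100000000
  (d | ((~b | ~c) & (e & (~e | c)))) = 00110111001100110011011100110011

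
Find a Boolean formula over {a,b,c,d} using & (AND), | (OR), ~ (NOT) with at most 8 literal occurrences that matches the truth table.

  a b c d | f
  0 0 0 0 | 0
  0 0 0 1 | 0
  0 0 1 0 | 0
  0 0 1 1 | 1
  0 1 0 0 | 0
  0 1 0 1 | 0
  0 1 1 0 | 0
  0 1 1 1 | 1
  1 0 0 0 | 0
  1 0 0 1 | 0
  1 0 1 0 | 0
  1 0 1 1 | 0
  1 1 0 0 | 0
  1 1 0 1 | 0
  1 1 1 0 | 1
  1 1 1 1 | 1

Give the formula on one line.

  (d | a) = 0101010111111111
  ~a = 1111111100000000
  (b | ~a) = 1111111100001111
  (c & (b | ~a)) = 0011001100000011
  ((d | a) & (c & (b | ~a))) = 0001000100000011

((d | a) & (c & (b | ~a)))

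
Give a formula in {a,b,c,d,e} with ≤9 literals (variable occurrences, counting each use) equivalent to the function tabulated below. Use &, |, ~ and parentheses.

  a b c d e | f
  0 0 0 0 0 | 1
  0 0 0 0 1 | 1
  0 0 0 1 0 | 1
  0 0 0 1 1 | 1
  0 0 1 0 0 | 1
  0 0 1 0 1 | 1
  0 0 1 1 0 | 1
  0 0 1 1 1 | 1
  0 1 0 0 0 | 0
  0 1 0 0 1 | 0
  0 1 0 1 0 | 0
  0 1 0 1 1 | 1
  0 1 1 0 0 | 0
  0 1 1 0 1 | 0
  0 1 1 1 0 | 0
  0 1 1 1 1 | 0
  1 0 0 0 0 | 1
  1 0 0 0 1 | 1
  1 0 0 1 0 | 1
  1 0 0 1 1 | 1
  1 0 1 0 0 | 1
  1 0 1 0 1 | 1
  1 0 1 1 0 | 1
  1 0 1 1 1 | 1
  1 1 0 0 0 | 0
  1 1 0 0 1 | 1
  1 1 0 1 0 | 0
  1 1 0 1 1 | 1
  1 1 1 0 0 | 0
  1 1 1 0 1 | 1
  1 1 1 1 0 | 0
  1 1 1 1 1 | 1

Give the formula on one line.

((((d & ~c) & (e | (a & ~b))) | ~b) | (e & a))

  ~c = 11110000111100001111000011110000
  (d & ~c) = 00110000001100000011000000110000
  ~b = 11111111000000001111111100000000
  (a & ~b) = 00000000000000001111111100000000
  (e | (a & ~b)) = 01010101010101011111111101010101
  ((d & ~c) & (e | (a & ~b))) = 00010000000100000011000000010000
  (((d & ~c) & (e | (a & ~b))) | ~b) = 11111111000100001111111100010000
  (e & a) = 00000000000000000101010101010101
  ((((d & ~c) & (e | (a & ~b))) | ~b) | (e & a)) = 11111111000100001111111101010101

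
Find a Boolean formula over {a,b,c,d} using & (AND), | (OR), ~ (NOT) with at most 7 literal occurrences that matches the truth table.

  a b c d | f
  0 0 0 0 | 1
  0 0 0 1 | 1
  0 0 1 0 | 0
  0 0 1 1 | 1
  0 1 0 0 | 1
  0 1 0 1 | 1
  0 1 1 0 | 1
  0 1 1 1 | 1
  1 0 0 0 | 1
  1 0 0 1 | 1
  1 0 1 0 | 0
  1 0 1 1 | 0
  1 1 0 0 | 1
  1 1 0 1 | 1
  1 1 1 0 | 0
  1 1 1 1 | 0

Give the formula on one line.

(((d | b) & ~a) | ~c)

  (d | b) = 0101111101011111
  ~a = 1111111100000000
  ((d | b) & ~a) = 0101111100000000
  ~c = 1100110011001100
  (((d | b) & ~a) | ~c) = 1101111111001100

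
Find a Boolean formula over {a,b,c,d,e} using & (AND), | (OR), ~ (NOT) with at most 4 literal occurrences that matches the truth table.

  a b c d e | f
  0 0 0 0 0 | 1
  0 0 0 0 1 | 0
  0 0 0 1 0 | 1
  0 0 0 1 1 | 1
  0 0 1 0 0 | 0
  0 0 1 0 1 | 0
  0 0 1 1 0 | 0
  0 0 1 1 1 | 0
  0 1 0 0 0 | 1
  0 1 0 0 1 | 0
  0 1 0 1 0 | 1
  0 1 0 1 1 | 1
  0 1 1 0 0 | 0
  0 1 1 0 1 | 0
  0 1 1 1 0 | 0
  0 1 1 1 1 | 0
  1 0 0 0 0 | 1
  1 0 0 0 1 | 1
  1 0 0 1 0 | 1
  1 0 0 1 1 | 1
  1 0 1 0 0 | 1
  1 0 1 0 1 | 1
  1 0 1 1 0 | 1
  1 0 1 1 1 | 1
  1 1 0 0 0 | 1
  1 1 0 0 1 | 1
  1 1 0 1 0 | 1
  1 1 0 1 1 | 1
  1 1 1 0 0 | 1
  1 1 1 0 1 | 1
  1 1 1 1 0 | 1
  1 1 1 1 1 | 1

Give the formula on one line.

(((~e | d) & ~c) | a)

  ~e = 10101010101010101010101010101010
  (~e | d) = 10111011101110111011101110111011
  ~c = 11110000111100001111000011110000
  ((~e | d) & ~c) = 10110000101100001011000010110000
  (((~e | d) & ~c) | a) = 10110000101100001111111111111111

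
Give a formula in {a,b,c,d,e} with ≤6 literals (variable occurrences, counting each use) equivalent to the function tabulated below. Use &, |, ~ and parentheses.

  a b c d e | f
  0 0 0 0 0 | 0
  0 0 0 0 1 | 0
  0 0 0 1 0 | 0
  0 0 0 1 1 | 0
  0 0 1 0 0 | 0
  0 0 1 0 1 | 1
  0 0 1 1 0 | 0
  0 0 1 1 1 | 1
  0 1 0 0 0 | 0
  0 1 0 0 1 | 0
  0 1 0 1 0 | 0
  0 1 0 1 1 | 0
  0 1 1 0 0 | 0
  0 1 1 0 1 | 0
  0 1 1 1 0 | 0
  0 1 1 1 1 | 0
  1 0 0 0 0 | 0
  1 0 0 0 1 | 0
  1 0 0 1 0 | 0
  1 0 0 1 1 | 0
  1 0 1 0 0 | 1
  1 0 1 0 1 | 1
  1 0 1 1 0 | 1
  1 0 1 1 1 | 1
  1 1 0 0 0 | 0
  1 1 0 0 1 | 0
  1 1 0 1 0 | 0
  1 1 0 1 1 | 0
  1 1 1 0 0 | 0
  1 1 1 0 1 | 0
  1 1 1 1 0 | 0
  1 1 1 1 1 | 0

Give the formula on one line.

  ~c = 11110000111100001111000011110000
  (~c | e) = 11110101111101011111010111110101
  ~a = 11111111111111110000000000000000
  ((~c | e) & ~a) = 11110101111101010000000000000000
  (((~c | e) & ~a) | a) = 11110101111101011111111111111111
  ~b = 11111111000000001111111100000000
  (c & ~b) = 00001111000000000000111100000000
  ((((~c | e) & ~a) | a) & (c & ~b)) = 00000101000000000000111100000000

((((~c | e) & ~a) | a) & (c & ~b))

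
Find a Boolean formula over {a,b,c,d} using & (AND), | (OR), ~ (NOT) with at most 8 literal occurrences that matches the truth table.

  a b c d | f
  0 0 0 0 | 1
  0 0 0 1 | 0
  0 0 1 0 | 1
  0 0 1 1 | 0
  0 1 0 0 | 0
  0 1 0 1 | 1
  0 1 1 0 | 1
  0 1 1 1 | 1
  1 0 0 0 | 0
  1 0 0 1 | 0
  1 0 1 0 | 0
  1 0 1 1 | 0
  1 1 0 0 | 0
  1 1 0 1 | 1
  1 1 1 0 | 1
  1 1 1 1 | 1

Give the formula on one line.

  (c | d) = 0111011101110111
  ~a = 1111111100000000
  ~b = 1111000011110000
  (~a & ~b) = 1111000000000000
  ((c | d) | (~a & ~b)) = 1111011101110111
  ~d = 1010101010101010
  (~d & ~a) = 1010101000000000
  ((~d & ~a) & ~b) = 1010000000000000
  (b | ((~d & ~a) & ~b)) = 1010111100001111
  (((c | d) | (~a & ~b)) & (b | ((~d & ~a) & ~b))) = 1010011100000111

(((c | d) | (~a & ~b)) & (b | ((~d & ~a) & ~b)))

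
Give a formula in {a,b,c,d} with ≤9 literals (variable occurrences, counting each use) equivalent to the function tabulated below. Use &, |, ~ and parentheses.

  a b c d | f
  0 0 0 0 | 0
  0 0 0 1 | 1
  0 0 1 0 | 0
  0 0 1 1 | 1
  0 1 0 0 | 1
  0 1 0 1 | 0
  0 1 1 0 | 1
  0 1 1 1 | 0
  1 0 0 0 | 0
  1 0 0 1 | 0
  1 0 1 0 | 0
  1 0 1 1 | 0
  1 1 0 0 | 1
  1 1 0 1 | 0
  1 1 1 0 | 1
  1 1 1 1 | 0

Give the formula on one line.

(((~d | ~b) & (~a | ~d)) & (d | ((a | ~d) & b)))

  ~d = 1010101010101010
  ~b = 1111000011110000
  (~d | ~b) = 1111101011111010
  ~a = 1111111100000000
  (~a | ~d) = 1111111110101010
  ((~d | ~b) & (~a | ~d)) = 1111101010101010
  (a | ~d) = 1010101011111111
  ((a | ~d) & b) = 0000101000001111
  (d | ((a | ~d) & b)) = 0101111101011111
  (((~d | ~b) & (~a | ~d)) & (d | ((a | ~d) & b))) = 0101101000001010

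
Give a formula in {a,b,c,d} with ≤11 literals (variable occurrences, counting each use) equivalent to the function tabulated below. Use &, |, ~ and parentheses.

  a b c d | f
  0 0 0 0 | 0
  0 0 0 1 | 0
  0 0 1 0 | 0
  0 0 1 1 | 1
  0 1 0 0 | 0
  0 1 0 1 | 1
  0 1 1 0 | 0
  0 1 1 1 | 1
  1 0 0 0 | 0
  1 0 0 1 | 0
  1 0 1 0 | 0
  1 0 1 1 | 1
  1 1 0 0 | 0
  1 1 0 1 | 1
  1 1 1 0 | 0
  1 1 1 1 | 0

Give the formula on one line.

  ~c = 1100110011001100
  ~d = 1010101010101010
  (~c | ~d) = 1110111011101110
  ~a = 1111111100000000
  (~a & b) = 0000111100000000
  ~b = 1111000011110000
  ((~a & b) | ~b) = 1111111111110000
  ((~c | ~d) | ((~a & b) | ~b)) = 1111111111111110
  (((~c | ~d) | ((~a & b) | ~b)) & d) = 0101010101010100
  (~b & c) = 0011000000110000
  (b | (~b & c)) = 0011111100111111
  ((((~c | ~d) | ((~a & b) | ~b)) & d) & (b | (~b & c))) = 0001010100010100

((((~c | ~d) | ((~a & b) | ~b)) & d) & (b | (~b & c)))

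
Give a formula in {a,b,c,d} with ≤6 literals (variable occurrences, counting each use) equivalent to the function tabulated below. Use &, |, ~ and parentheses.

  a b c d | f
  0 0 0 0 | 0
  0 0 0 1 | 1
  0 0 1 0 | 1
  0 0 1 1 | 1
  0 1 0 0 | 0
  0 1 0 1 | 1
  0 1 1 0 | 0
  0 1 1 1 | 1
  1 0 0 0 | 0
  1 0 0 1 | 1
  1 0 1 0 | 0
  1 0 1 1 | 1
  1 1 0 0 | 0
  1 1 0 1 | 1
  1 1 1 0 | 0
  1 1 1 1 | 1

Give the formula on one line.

  ~b = 1111000011110000
  (~b | d) = 1111010111110101
  ((~b | d) | a) = 1111010111111111
  ~a = 1111111100000000
  (~a & c) = 0011001100000000
  (((~b | d) | a) & (~a & c)) = 0011000100000000
  ((((~b | d) | a) & (~a & c)) | d) = 0111010101010101

((((~b | d) | a) & (~a & c)) | d)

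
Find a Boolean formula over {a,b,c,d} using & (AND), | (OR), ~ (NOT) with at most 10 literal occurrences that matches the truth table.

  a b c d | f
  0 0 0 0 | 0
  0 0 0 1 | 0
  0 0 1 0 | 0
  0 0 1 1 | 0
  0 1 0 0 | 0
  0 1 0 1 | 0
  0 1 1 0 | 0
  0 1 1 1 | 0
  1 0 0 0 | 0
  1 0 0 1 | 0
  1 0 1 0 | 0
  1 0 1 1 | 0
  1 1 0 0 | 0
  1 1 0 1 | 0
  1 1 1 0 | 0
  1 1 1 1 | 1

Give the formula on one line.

  ~b = 1111000011110000
  ~a = 1111111100000000
  (~b & ~a) = 1111000000000000
  (c | (~b & ~a)) = 1111001100110011
  (d | ~b) = 1111010111110101
  (b & (d | ~b)) = 0000010100000101
  (a & (b & (d | ~b))) = 0000000000000101
  ((c | (~b & ~a)) & (a & (b & (d | ~b)))) = 0000000000000001

((c | (~b & ~a)) & (a & (b & (d | ~b))))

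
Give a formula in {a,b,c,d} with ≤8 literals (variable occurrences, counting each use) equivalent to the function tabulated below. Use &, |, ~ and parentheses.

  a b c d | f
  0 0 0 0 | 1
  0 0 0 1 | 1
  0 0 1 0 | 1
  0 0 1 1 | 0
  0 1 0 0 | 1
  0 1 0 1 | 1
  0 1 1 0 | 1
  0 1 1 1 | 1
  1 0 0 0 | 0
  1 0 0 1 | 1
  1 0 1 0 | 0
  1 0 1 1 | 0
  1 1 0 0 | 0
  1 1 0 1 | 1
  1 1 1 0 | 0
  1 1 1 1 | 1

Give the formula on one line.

((~d | ((~c & ~b) | b)) & (d | ~a))

  ~d = 1010101010101010
  ~c = 1100110011001100
  ~b = 1111000011110000
  (~c & ~b) = 1100000011000000
  ((~c & ~b) | b) = 1100111111001111
  (~d | ((~c & ~b) | b)) = 1110111111101111
  ~a = 1111111100000000
  (d | ~a) = 1111111101010101
  ((~d | ((~c & ~b) | b)) & (d | ~a)) = 1110111101000101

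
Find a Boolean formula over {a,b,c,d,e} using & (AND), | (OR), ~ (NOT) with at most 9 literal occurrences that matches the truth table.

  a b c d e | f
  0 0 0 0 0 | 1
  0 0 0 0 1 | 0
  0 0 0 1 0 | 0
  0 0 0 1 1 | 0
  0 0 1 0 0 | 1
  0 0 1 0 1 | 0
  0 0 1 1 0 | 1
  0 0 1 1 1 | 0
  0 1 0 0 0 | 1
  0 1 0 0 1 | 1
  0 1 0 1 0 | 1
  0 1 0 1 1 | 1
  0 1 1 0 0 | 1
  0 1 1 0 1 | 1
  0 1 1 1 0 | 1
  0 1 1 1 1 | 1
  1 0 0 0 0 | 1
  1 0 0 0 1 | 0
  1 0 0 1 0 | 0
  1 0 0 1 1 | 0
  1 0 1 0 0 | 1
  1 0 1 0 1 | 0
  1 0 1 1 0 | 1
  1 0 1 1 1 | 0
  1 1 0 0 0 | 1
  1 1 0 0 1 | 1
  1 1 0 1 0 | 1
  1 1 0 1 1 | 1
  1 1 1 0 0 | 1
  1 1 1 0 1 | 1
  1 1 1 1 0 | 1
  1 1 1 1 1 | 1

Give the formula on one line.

  ~e = 10101010101010101010101010101010
  (b | ~e) = 10101010111111111010101011111111
  (a | b) = 00000000111111111111111111111111
  (b | e) = 01010101111111110101010111111111
  ((a | b) & (b | e)) = 00000000111111110101010111111111
  ~d = 11001100110011001100110011001100
  (~d | c) = 11001111110011111100111111001111
  (((a | b) & (b | e)) | (~d | c)) = 11001111111111111101111111111111
  ((b | ~e) & (((a | b) & (b | e)) | (~d | c))) = 10001010111111111000101011111111

((b | ~e) & (((a | b) & (b | e)) | (~d | c)))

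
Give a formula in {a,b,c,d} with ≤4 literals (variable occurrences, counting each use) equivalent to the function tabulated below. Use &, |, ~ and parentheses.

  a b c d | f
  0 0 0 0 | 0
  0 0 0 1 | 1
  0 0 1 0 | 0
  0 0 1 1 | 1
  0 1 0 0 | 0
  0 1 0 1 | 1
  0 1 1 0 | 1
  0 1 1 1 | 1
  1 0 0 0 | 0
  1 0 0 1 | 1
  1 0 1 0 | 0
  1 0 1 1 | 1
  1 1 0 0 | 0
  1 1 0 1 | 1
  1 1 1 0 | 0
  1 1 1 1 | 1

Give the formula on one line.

  ~a = 1111111100000000
  (~a & b) = 0000111100000000
  ((~a & b) & c) = 0000001100000000
  (d | ((~a & b) & c)) = 0101011101010101

(d | ((~a & b) & c))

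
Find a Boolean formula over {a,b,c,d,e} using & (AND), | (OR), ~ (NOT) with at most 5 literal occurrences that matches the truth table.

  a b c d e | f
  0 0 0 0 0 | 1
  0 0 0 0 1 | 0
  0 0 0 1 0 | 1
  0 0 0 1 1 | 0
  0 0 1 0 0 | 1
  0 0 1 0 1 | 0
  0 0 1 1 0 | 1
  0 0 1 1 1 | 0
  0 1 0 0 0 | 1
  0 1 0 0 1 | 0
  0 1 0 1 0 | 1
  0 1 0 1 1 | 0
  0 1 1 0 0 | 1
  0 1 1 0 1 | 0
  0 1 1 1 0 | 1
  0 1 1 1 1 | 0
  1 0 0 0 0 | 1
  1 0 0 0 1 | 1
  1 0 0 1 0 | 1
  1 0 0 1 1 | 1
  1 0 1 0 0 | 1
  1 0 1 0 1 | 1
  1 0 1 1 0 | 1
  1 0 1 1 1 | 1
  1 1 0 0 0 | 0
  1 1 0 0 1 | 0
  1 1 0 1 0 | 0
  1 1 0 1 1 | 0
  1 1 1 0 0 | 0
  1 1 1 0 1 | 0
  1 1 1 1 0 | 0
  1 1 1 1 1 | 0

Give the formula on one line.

  ~e = 10101010101010101010101010101010
  (a | ~e) = 10101010101010101111111111111111
  ~b = 11111111000000001111111100000000
  ~a = 11111111111111110000000000000000
  (~b | ~a) = 11111111111111111111111100000000
  ((a | ~e) & (~b | ~a)) = 10101010101010101111111100000000

((a | ~e) & (~b | ~a))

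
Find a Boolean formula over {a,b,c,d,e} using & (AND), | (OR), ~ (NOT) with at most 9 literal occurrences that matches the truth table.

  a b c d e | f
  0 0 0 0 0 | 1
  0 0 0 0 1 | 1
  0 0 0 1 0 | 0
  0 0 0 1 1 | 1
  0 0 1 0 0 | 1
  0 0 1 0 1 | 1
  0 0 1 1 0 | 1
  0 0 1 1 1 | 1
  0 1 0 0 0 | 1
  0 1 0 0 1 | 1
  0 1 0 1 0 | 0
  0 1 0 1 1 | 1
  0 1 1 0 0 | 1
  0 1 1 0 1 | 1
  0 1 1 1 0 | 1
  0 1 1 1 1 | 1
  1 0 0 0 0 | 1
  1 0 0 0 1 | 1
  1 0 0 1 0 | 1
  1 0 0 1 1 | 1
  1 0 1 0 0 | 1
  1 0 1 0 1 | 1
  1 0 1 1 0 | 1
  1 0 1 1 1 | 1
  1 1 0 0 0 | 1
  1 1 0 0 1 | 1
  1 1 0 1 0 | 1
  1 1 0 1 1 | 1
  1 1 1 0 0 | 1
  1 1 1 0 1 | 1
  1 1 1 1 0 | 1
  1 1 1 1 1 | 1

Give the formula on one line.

  (c | a) = 00001111000011111111111111111111
  ((c | a) & b) = 00000000000011110000000011111111
  ~d = 11001100110011001100110011001100
  ~b = 11111111000000001111111100000000
  (~b | a) = 11111111000000001111111111111111
  ((~b | a) & c) = 00001111000000000000111100001111
  (~d | ((~b | a) & c)) = 11001111110011001100111111001111
  (((c | a) & b) | (~d | ((~b | a) & c))) = 11001111110011111100111111111111
  (a | e) = 01010101010101011111111111111111
  ((((c | a) & b) | (~d | ((~b | a) & c))) | (a | e)) = 11011111110111111111111111111111

((((c | a) & b) | (~d | ((~b | a) & c))) | (a | e))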